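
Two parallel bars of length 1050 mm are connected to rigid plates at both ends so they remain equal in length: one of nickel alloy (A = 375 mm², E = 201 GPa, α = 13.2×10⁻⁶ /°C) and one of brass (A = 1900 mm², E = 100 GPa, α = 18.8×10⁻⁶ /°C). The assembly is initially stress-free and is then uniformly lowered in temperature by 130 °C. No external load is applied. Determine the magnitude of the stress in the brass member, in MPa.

Equilibrium of a rigid end plate with no external load gives equal and opposite internal forces ±P in the two members. Since α_{brass} > α_{nickel alloy}, cooling drives the brass into tension and the nickel alloy into compression.
Equating the net (thermal + elastic) strains gives |α₁ − α₂|·ΔT = P·[1/(A₁E₁) + 1/(A₂E₂)].
|α₁ − α₂|·ΔT = 5.6×10⁻⁶ × 130 = 0.000728.
1/(A₁E₁) + 1/(A₂E₂) = 1/(375×201×10³) + 1/(1900×100×10³) = 1.853×10⁻⁸ N⁻¹.
P = 0.000728 / 1.853×10⁻⁸ = 39290 N = 39.29 kN.
σ_{brass} = P/A₂ = 39290/1900 = 20.68 MPa, tensile.

σ ≈ 20.7 MPa (tensile)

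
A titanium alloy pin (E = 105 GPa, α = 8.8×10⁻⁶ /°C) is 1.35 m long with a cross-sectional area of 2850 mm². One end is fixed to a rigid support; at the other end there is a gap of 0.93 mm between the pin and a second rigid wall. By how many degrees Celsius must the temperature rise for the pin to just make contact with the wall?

The gap closes when αΔT L = 0.93 mm, since the pin is still unstressed at that instant.
ΔT = 0.93 / (8.8×10⁻⁶ × 1350) = 78.28 °C.

ΔT ≈ 78.3 °C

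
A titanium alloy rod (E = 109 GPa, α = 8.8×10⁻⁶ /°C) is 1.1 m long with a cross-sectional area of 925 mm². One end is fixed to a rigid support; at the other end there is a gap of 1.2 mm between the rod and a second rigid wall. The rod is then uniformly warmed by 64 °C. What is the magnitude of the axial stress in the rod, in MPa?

σ ≈ 0 MPa

Free thermal elongation = αΔT L = 8.8×10⁻⁶ × 64 × 1100 = 0.6195 mm.
Since δ_free = 0.62 mm is less than the 1.2 mm gap, the rod never touches the wall. No axial force develops.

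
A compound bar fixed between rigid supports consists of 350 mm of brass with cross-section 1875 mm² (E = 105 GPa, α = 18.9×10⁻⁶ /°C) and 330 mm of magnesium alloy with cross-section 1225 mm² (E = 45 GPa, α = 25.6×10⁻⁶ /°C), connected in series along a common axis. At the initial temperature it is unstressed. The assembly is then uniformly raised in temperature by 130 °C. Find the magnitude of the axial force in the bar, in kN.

With the walls removed the bar would change length by δ_free = Σ αᵢΔT Lᵢ = 18.9×10⁻⁶×130×350 + 25.6×10⁻⁶×130×330 = 1.958 mm.
Since the ends are fixed, an axial force P builds up, equal in every segment, with P · Σ Lᵢ/(AᵢEᵢ) = δ_free.
Σ Lᵢ/(AᵢEᵢ) = 350/(1875×105×10³) + 330/(1225×45×10³) = 7.764×10⁻⁶ mm/N.
So P = 1.958 / 7.764×10⁻⁶ = 252.2 kN, compressive.

P ≈ 252 kN (compressive)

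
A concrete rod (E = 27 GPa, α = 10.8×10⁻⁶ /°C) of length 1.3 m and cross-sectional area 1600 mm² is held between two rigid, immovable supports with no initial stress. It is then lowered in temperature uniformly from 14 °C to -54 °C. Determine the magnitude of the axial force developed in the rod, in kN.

P ≈ 31.7 kN (tensile)

The ends cannot move, so σ = EαΔT = 27×10³ × 10.8×10⁻⁶ × 68 = 19.83 MPa.
P = AEαΔT = 1600 × 27×10³ × 10.8×10⁻⁶ × 68 = 31.73 kN (tensile).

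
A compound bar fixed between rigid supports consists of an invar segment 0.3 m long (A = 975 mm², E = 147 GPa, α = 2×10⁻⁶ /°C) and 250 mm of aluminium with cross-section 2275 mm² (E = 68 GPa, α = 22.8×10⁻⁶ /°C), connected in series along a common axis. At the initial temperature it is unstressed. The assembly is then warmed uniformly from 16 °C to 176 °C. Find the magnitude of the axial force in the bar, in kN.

P ≈ 272 kN (compressive)

With the walls removed the bar would change length by δ_free = Σ αᵢΔT Lᵢ = 2×10⁻⁶×160×300 + 22.8×10⁻⁶×160×250 = 1.008 mm.
The rigid supports impose zero overall length change; the single axial force P common to all segments must satisfy P Σ Lᵢ/(AᵢEᵢ) = δ_free.
Σ Lᵢ/(AᵢEᵢ) = 300/(975×147×10³) + 250/(2275×68×10³) = 3.709×10⁻⁶ mm/N.
So P = 1.008 / 3.709×10⁻⁶ = 271.8 kN, compressive.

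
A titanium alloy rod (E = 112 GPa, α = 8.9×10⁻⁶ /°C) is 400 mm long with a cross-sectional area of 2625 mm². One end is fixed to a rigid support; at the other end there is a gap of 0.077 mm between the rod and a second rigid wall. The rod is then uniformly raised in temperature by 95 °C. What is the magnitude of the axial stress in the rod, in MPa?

Unrestrained expansion: δ_free = αΔT L = 8.9×10⁻⁶ × 95 × 400 = 0.3382 mm.
The gap closes (δ_free > 0.077 mm) and the wall then resists a further 0.3382 − 0.077 = 0.2612 mm of expansion.
That suppressed elongation corresponds to σ = E·Δ/L = 112×10³ × 0.2612/400 = 73.14 MPa.

σ ≈ 73.1 MPa (compressive)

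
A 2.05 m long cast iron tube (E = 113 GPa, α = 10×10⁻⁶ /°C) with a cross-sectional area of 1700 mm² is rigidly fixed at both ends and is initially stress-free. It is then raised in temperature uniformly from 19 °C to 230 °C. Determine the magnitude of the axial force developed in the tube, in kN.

P ≈ 405 kN (compressive)

Full restraint means ε = 0, so the stress is σ = EαΔT = 113×10³ × 10×10⁻⁶ × 211 = 238.4 MPa.
Axial force P = σA = 238.4 × 1700 = 405300 N = 405.3 kN, compressive.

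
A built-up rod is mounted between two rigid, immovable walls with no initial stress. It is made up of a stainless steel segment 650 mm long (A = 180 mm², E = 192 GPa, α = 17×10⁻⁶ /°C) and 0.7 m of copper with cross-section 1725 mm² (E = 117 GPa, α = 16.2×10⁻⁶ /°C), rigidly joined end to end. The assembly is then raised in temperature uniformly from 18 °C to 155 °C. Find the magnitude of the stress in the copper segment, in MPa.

σ ≈ 79.8 MPa (compressive)

With the walls removed the bar would change length by δ_free = Σ αᵢΔT Lᵢ = 17×10⁻⁶×137×650 + 16.2×10⁻⁶×137×700 = 3.067 mm.
The walls prevent any net length change, so an axial force P (same in every segment) develops. Compatibility: P · Σ Lᵢ/(AᵢEᵢ) = δ_free.
The series flexibility is Σ Lᵢ/(AᵢEᵢ) = 650/(180×192×10³) + 700/(1725×117×10³) = 2.228×10⁻⁵ mm/N.
P = 3.067 / 2.228×10⁻⁵ = 137700 N = 137.7 kN, compressive.
σ_{copper} = P / A = 137700 / 1725 = 79.83 MPa.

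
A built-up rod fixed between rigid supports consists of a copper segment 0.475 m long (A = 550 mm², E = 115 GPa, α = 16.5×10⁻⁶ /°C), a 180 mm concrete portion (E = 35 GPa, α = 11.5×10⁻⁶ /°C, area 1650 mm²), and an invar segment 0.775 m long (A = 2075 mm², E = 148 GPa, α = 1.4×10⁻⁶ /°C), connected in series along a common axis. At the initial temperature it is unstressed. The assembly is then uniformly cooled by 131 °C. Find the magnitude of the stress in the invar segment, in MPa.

σ ≈ 52.8 MPa (tensile)

Free thermal contraction of the whole bar: Σ αᵢΔT Lᵢ = 16.5×10⁻⁶×131×475 + 11.5×10⁻⁶×131×180 + 1.4×10⁻⁶×131×775 = 1.44 mm.
The rigid supports impose zero overall length change; the single axial force P common to all segments must satisfy P Σ Lᵢ/(AᵢEᵢ) = δ_free.
Σ Lᵢ/(AᵢEᵢ) = 475/(550×115×10³) + 180/(1650×35×10³) + 775/(2075×148×10³) = 1.315×10⁻⁵ mm/N.
So P = 1.44 / 1.315×10⁻⁵ = 109.5 kN, tensile.
σ_{invar} = P / A = 109500 / 2075 = 52.77 MPa.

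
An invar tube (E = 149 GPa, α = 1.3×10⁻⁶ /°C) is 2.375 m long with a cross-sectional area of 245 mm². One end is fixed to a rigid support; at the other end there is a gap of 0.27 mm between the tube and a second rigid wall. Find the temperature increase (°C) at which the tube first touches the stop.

Contact occurs when the free expansion equals the gap: αΔT L = 0.27 mm.
So ΔT = g/(αL) = 0.27/(1.3×10⁻⁶ × 2375) = 87.45 °C.

ΔT ≈ 87.4 °C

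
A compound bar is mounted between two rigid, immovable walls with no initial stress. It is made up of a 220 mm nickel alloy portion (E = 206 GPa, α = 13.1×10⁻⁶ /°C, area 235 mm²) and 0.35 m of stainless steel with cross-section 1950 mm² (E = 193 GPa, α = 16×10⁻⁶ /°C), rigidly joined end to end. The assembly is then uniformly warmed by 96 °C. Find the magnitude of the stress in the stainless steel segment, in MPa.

σ ≈ 76.3 MPa (compressive)

Free thermal expansion of the whole bar: Σ αᵢΔT Lᵢ = 13.1×10⁻⁶×96×220 + 16×10⁻⁶×96×350 = 0.8143 mm.
The walls prevent any net length change, so an axial force P (same in every segment) develops. Compatibility: P · Σ Lᵢ/(AᵢEᵢ) = δ_free.
The series flexibility is Σ Lᵢ/(AᵢEᵢ) = 220/(235×206×10³) + 350/(1950×193×10³) = 5.475×10⁻⁶ mm/N.
P = 0.8143 / 5.475×10⁻⁶ = 148700 N = 148.7 kN, compressive.
σ_{stainless steel} = P / A = 148700 / 1950 = 76.28 MPa.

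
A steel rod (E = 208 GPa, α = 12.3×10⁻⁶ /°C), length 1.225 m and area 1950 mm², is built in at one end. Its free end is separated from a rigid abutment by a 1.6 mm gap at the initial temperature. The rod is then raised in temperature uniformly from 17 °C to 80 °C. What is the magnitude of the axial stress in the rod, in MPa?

σ ≈ 0 MPa

If the wall were absent the rod would grow by αΔT L = 12.3×10⁻⁶ × 63 × 1225 = 0.9493 mm.
This is smaller than the 1.6 mm clearance, so the rod expands freely without reaching the stop — the stress is zero.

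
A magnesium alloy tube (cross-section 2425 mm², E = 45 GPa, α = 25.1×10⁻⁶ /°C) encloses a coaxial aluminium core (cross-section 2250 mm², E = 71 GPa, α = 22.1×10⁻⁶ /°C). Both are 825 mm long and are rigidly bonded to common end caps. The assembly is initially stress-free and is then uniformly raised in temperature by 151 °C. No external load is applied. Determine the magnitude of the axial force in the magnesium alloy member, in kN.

P ≈ 29.4 kN (compressive in the magnesium alloy)

The magnesium alloy has the larger α, so on heating it would change length more than the aluminium if both were free. The rigid plates force a common final length, so the magnesium alloy is put into compression and the aluminium into tension, with equal and opposite forces P (no external load).
Compatibility of the two members (thermal + elastic change equal): (α₁ − α₂)ΔT = P·[1/(A₁E₁) + 1/(A₂E₂)].
|α₁ − α₂|·ΔT = 3×10⁻⁶ × 151 = 0.000453.
1/(A₁E₁) + 1/(A₂E₂) = 1/(2425×45×10³) + 1/(2250×71×10³) = 1.542×10⁻⁸ N⁻¹.
So P = 0.000453 / 1.542×10⁻⁸ = 29.37 kN.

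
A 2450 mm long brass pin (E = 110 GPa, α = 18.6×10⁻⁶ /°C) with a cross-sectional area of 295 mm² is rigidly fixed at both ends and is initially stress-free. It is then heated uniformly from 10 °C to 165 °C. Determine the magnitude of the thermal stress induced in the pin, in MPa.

σ ≈ 317 MPa (compressive)

With length fixed, the mechanical strain must cancel the thermal strain αΔT = 18.6×10⁻⁶ × 155 = 2883×10⁻⁶.
σ = EαΔT = 110×10³ × 18.6×10⁻⁶ × 155 = 317.1 MPa (compressive; the pin is trying to expand).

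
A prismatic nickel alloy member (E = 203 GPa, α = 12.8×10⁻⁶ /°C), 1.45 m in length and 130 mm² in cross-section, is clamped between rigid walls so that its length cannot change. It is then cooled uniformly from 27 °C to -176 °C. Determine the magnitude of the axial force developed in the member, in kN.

P ≈ 68.6 kN (tensile)

With zero net strain, σ = E·αΔT = 203 GPa × 12.8×10⁻⁶ × 203 = 527.5 MPa.
Then P = σA = 527.5 × 130 mm² = 68.57 kN, tensile.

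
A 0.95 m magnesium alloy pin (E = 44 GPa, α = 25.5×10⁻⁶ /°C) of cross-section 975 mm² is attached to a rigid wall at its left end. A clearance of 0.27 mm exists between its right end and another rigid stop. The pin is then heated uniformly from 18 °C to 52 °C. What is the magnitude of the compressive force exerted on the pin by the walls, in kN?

Free thermal elongation = αΔT L = 25.5×10⁻⁶ × 34 × 950 = 0.8236 mm.
This exceeds the 0.27 mm gap, so the wall pushes back. The portion of expansion that must be recovered elastically is δ_free − gap = 0.8236 − 0.27 = 0.5536 mm.
Compatibility: PL/(AE) = 0.5536 mm, so σ = P/A = E × (0.5536/950) = 25.64 MPa.
Force on the wall = σA = 25.64 × 975 mm² = 25 kN.

P ≈ 25 kN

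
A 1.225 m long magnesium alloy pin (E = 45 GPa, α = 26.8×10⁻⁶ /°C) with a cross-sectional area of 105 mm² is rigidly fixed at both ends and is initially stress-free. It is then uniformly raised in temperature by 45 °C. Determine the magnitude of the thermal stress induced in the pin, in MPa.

The supports are rigid, so the total axial strain is zero. The restrained thermal strain is ε = αΔT = 26.8×10⁻⁶ × 45 = 1206×10⁻⁶.
σ = EαΔT = 45×10³ × 26.8×10⁻⁶ × 45 = 54.27 MPa (compressive; the pin is trying to expand).

σ ≈ 54.3 MPa (compressive)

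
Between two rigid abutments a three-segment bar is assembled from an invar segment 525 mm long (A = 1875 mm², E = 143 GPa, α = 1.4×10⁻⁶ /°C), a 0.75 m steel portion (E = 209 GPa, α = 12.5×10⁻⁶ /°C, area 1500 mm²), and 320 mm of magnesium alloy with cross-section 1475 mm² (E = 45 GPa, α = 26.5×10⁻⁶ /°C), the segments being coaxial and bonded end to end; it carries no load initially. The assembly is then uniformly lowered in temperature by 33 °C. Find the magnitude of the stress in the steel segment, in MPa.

With the walls removed the bar would change length by δ_free = Σ αᵢΔT Lᵢ = 1.4×10⁻⁶×33×525 + 12.5×10⁻⁶×33×750 + 26.5×10⁻⁶×33×320 = 0.6135 mm.
The walls prevent any net length change, so an axial force P (same in every segment) develops. Compatibility: P · Σ Lᵢ/(AᵢEᵢ) = δ_free.
Σ Lᵢ/(AᵢEᵢ) = 525/(1875×143×10³) + 750/(1500×209×10³) + 320/(1475×45×10³) = 9.171×10⁻⁶ mm/N.
P = 0.6135 / 9.171×10⁻⁶ = 66890 N = 66.89 kN, tensile.
σ_{steel} = P / A = 66890 / 1500 = 44.59 MPa.

σ ≈ 44.6 MPa (tensile)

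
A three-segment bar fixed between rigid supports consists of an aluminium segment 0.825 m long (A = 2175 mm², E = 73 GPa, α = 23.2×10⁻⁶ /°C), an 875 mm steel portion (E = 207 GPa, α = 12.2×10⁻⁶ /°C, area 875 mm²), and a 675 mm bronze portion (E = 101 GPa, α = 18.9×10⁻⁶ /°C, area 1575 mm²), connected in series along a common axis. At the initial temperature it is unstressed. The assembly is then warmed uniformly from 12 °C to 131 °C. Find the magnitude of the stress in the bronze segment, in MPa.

σ ≈ 225 MPa (compressive)

With the walls removed the bar would change length by δ_free = Σ αᵢΔT Lᵢ = 23.2×10⁻⁶×119×825 + 12.2×10⁻⁶×119×875 + 18.9×10⁻⁶×119×675 = 5.066 mm.
Since the ends are fixed, an axial force P builds up, equal in every segment, with P · Σ Lᵢ/(AᵢEᵢ) = δ_free.
Σ Lᵢ/(AᵢEᵢ) = 825/(2175×73×10³) + 875/(875×207×10³) + 675/(1575×101×10³) = 1.427×10⁻⁵ mm/N.
So P = 5.066 / 1.427×10⁻⁵ = 355 kN, compressive.
σ_{bronze} = P / A = 355000 / 1575 = 225.4 MPa.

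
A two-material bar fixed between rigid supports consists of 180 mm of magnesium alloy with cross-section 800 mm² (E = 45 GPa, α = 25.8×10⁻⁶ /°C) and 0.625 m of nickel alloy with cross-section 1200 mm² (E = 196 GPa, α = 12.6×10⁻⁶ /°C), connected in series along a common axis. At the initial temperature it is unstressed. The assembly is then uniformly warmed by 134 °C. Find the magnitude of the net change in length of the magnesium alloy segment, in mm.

|ΔL| ≈ 0.473 mm

If the supports were absent, the total length change would be Σ αᵢΔT Lᵢ = 25.8×10⁻⁶×134×180 + 12.6×10⁻⁶×134×625 = 1.678 mm.
The walls prevent any net length change, so an axial force P (same in every segment) develops. Compatibility: P · Σ Lᵢ/(AᵢEᵢ) = δ_free.
Σ Lᵢ/(AᵢEᵢ) = 180/(800×45×10³) + 625/(1200×196×10³) = 7.657×10⁻⁶ mm/N.
Hence P = δ_free / Σ(L/AE) = 1.678/7.657×10⁻⁶ = 219.1 kN (compressive).
For the magnesium alloy segment, free thermal change = 25.8×10⁻⁶×134×180 = 0.6223 mm and elastic change from P = 219100×180/(800×45×10³) = 1.095 mm; these oppose, so the net change is 0.473 mm (segment shortens).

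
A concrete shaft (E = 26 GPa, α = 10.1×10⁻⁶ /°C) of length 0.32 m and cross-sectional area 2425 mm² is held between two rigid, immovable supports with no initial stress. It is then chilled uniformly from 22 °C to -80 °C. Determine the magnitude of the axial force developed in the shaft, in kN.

P ≈ 65 kN (tensile)

Full restraint means ε = 0, so the stress is σ = EαΔT = 26×10³ × 10.1×10⁻⁶ × 102 = 26.79 MPa.
P = AEαΔT = 2425 × 26×10³ × 10.1×10⁻⁶ × 102 = 64.95 kN (tensile).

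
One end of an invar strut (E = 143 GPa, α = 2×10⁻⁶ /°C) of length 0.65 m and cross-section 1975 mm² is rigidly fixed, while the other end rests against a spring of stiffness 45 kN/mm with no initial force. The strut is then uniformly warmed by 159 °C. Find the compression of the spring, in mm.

δ ≈ 0.187 mm

If the spring were absent the strut would lengthen by αΔT L = 2×10⁻⁶ × 159 × 650 = 0.2067 mm.
With a force P in the spring, the elastic change of the strut is PL/(AE) and that of the spring is P/k; compatibility requires their sum to equal δ_free.
P [ L/(AE) + 1/k ] = δ_free → P [ 650/(1975×143×10³) + 1/(45×10³) ] = 0.2067.
P = 0.2067 / 2.452×10⁻⁵ = 8429 N.
Spring compression = P/k = 8429/(45×10³) = 0.1873 mm.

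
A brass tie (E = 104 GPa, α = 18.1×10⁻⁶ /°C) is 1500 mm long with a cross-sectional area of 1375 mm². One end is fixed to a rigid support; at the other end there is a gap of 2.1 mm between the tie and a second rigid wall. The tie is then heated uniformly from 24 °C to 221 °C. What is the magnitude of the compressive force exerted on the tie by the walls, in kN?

P ≈ 310 kN

Free thermal elongation = αΔT L = 18.1×10⁻⁶ × 197 × 1500 = 5.349 mm.
This exceeds the 2.1 mm gap, so the wall pushes back. The portion of expansion that must be recovered elastically is δ_free − gap = 5.349 − 2.1 = 3.249 mm.
That suppressed elongation corresponds to σ = E·Δ/L = 104×10³ × 3.249/1500 = 225.2 MPa.
Force on the wall = σA = 225.2 × 1375 mm² = 309.7 kN.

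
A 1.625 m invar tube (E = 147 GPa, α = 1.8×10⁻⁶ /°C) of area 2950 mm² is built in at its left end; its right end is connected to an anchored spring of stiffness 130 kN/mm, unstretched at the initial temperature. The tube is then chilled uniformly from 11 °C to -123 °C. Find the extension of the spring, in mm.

δ ≈ 0.264 mm

If the spring were absent the tube would shorten by αΔT L = 1.8×10⁻⁶ × 134 × 1625 = 0.3919 mm.
With a force P in the spring, the elastic change of the tube is PL/(AE) and that of the spring is P/k; compatibility requires their sum to equal δ_free.
P [ L/(AE) + 1/k ] = δ_free → P [ 1625/(2950×147×10³) + 1/(130×10³) ] = 0.3919.
P = 0.3919 / 1.144×10⁻⁵ = 34260 N.
Spring extension = P/k = 34260/(130×10³) = 0.2636 mm.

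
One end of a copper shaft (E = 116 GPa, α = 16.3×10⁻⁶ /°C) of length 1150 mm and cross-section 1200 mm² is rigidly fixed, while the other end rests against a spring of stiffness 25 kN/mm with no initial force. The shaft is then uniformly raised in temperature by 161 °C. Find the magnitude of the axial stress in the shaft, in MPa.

σ ≈ 52.1 MPa (compressive)

The unrestrained thermal change is αΔT L = 16.3×10⁻⁶ × 161 × 1150 = 3.018 mm.
Let P be the compressive force at the spring. The shaft shortens elastically by PL/(AE) and the spring compresses by P/k; together these equal δ_free.
P [ L/(AE) + 1/k ] = δ_free → P [ 1150/(1200×116×10³) + 1/(25×10³) ] = 3.018.
P = 3.018 / 4.826×10⁻⁵ = 62530 N.
σ = P/A = 62530/1200 = 52.11 MPa.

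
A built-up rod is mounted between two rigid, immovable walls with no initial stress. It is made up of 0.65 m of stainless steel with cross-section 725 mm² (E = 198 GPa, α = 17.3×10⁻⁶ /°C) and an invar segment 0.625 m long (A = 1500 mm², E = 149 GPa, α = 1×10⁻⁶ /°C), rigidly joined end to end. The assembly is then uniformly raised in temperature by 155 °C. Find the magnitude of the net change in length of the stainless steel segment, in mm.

|ΔL| ≈ 0.606 mm

If the supports were absent, the total length change would be Σ αᵢΔT Lᵢ = 17.3×10⁻⁶×155×650 + 1×10⁻⁶×155×625 = 1.84 mm.
Since the ends are fixed, an axial force P builds up, equal in every segment, with P · Σ Lᵢ/(AᵢEᵢ) = δ_free.
Σ Lᵢ/(AᵢEᵢ) = 650/(725×198×10³) + 625/(1500×149×10³) = 7.324×10⁻⁶ mm/N.
So P = 1.84 / 7.324×10⁻⁶ = 251.2 kN, compressive.
For the stainless steel segment, free thermal change = 17.3×10⁻⁶×155×650 = 1.743 mm and elastic change from P = 251200×650/(725×198×10³) = 1.137 mm; these oppose, so the net change is 0.606 mm (segment lengthens).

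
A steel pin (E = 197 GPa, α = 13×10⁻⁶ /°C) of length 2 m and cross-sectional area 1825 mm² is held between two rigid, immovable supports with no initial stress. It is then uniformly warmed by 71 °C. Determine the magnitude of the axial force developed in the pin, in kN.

With zero net strain, σ = E·αΔT = 197 GPa × 13×10⁻⁶ × 71 = 181.8 MPa.
Then P = σA = 181.8 × 1825 mm² = 331.8 kN, compressive.

P ≈ 332 kN (compressive)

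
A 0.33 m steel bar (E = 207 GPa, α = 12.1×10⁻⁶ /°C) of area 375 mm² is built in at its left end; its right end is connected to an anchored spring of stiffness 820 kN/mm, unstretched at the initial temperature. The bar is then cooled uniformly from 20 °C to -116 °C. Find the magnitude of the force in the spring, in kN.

If the spring were absent the bar would shorten by αΔT L = 12.1×10⁻⁶ × 136 × 330 = 0.543 mm.
With a force P in the spring, the elastic change of the bar is PL/(AE) and that of the spring is P/k; compatibility requires their sum to equal δ_free.
P [ L/(AE) + 1/k ] = δ_free → P [ 330/(375×207×10³) + 1/(820×10³) ] = 0.543.
P = 0.543 / 5.471×10⁻⁶ = 99260 N.

P ≈ 99.3 kN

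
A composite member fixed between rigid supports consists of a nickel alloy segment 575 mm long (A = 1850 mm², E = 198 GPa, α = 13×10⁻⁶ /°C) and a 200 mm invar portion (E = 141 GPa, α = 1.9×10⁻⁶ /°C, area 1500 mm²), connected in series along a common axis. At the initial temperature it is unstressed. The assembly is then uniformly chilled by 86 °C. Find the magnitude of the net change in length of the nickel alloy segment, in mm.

Free thermal contraction of the whole bar: Σ αᵢΔT Lᵢ = 13×10⁻⁶×86×575 + 1.9×10⁻⁶×86×200 = 0.6755 mm.
The rigid supports impose zero overall length change; the single axial force P common to all segments must satisfy P Σ Lᵢ/(AᵢEᵢ) = δ_free.
Σ Lᵢ/(AᵢEᵢ) = 575/(1850×198×10³) + 200/(1500×141×10³) = 2.515×10⁻⁶ mm/N.
P = 0.6755 / 2.515×10⁻⁶ = 268600 N = 268.6 kN, tensile.
For the nickel alloy segment, free thermal change = 13×10⁻⁶×86×575 = 0.6428 mm and elastic change from P = 268600×575/(1850×198×10³) = 0.4216 mm; these oppose, so the net change is 0.221 mm (segment shortens).

|ΔL| ≈ 0.221 mm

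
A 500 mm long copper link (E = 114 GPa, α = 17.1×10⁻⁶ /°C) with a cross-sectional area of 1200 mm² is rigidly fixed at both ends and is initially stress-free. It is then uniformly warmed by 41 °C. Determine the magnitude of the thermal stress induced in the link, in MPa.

With length fixed, the mechanical strain must cancel the thermal strain αΔT = 17.1×10⁻⁶ × 41 = 701.1×10⁻⁶.
σ = EαΔT = 114×10³ × 17.1×10⁻⁶ × 41 = 79.93 MPa (compressive; the link is trying to expand).

σ ≈ 79.9 MPa (compressive)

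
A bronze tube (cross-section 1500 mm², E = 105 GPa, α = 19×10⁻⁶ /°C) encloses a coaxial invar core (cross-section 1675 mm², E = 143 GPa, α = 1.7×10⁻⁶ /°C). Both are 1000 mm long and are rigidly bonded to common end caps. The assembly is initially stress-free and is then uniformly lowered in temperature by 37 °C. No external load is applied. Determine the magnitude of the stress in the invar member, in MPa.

σ ≈ 36.3 MPa (compressive)

Both members must finish at the same length. With the larger α, the bronze tends to over-contract; the plates restrain it, putting the bronze in tension and the invar in compression. With no external load the two internal forces are equal and opposite, magnitude P.
Setting the final lengths equal and cancelling L: (α₁ − α₂)ΔT = P/(A₁E₁) + P/(A₂E₂).
|α₁ − α₂|·ΔT = 17.3×10⁻⁶ × 37 = 0.0006401.
1/(A₁E₁) + 1/(A₂E₂) = 1/(1500×105×10³) + 1/(1675×143×10³) = 1.052×10⁻⁸ N⁻¹.
So P = 0.0006401 / 1.052×10⁻⁸ = 60.82 kN.
σ_{invar} = P/A₂ = 60820/1675 = 36.31 MPa, compressive.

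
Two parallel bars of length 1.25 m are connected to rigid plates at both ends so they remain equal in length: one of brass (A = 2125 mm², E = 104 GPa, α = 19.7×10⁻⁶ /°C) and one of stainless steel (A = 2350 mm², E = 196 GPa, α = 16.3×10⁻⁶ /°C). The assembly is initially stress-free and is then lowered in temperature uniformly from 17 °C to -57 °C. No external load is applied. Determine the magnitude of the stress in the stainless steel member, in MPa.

The brass has the larger α, so on cooling it would change length more than the stainless steel if both were free. The rigid plates force a common final length, so the brass is put into tension and the stainless steel into compression, with equal and opposite forces P (no external load).
Setting the final lengths equal and cancelling L: (α₁ − α₂)ΔT = P/(A₁E₁) + P/(A₂E₂).
|α₁ − α₂|·ΔT = 3.4×10⁻⁶ × 74 = 0.0002516.
1/(A₁E₁) + 1/(A₂E₂) = 1/(2125×104×10³) + 1/(2350×196×10³) = 6.696×10⁻⁹ N⁻¹.
P = 0.0002516 / 6.696×10⁻⁹ = 37570 N = 37.57 kN.
σ_{stainless steel} = P/A₂ = 37570/2350 = 15.99 MPa, compressive.

σ ≈ 16 MPa (compressive)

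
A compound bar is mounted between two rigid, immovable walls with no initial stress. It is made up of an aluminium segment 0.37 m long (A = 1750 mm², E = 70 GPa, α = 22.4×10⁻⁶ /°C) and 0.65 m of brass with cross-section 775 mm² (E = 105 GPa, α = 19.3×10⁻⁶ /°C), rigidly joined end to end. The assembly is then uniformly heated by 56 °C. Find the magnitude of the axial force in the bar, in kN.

P ≈ 106 kN (compressive)

With the walls removed the bar would change length by δ_free = Σ αᵢΔT Lᵢ = 22.4×10⁻⁶×56×370 + 19.3×10⁻⁶×56×650 = 1.167 mm.
The walls prevent any net length change, so an axial force P (same in every segment) develops. Compatibility: P · Σ Lᵢ/(AᵢEᵢ) = δ_free.
Σ Lᵢ/(AᵢEᵢ) = 370/(1750×70×10³) + 650/(775×105×10³) = 1.101×10⁻⁵ mm/N.
So P = 1.167 / 1.101×10⁻⁵ = 106 kN, compressive.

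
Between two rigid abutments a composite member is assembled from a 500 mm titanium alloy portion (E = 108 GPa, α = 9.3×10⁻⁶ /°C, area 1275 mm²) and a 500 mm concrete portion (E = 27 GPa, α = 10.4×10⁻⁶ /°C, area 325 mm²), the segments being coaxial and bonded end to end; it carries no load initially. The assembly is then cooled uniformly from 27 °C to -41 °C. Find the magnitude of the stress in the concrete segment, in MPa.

σ ≈ 34 MPa (tensile)

If the supports were absent, the total length change would be Σ αᵢΔT Lᵢ = 9.3×10⁻⁶×68×500 + 10.4×10⁻⁶×68×500 = 0.6698 mm.
The walls prevent any net length change, so an axial force P (same in every segment) develops. Compatibility: P · Σ Lᵢ/(AᵢEᵢ) = δ_free.
The series flexibility is Σ Lᵢ/(AᵢEᵢ) = 500/(1275×108×10³) + 500/(325×27×10³) = 6.061×10⁻⁵ mm/N.
Hence P = δ_free / Σ(L/AE) = 0.6698/6.061×10⁻⁵ = 11.05 kN (tensile).
σ_{concrete} = P / A = 11050 / 325 = 34 MPa.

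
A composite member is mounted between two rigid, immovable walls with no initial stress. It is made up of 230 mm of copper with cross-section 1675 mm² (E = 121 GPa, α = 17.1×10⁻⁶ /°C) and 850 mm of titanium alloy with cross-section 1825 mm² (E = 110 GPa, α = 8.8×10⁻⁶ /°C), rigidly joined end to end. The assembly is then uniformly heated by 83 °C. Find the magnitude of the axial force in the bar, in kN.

P ≈ 176 kN (compressive)

Free thermal expansion of the whole bar: Σ αᵢΔT Lᵢ = 17.1×10⁻⁶×83×230 + 8.8×10⁻⁶×83×850 = 0.9473 mm.
The walls prevent any net length change, so an axial force P (same in every segment) develops. Compatibility: P · Σ Lᵢ/(AᵢEᵢ) = δ_free.
The series flexibility is Σ Lᵢ/(AᵢEᵢ) = 230/(1675×121×10³) + 850/(1825×110×10³) = 5.369×10⁻⁶ mm/N.
P = 0.9473 / 5.369×10⁻⁶ = 176400 N = 176.4 kN, compressive.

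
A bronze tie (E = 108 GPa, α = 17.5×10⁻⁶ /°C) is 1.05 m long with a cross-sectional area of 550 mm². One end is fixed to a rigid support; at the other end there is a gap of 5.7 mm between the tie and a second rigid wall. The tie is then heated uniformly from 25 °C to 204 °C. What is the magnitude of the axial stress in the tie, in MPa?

σ ≈ 0 MPa

If the wall were absent the tie would grow by αΔT L = 17.5×10⁻⁶ × 179 × 1050 = 3.289 mm.
This is smaller than the 5.7 mm clearance, so the tie expands freely without reaching the stop — the stress is zero.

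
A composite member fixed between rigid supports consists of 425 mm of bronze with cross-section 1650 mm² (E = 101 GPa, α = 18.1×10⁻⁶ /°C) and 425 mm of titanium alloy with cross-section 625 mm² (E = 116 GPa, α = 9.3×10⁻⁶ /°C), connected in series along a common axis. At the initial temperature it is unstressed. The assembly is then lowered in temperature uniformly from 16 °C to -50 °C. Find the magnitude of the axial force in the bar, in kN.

P ≈ 91.4 kN (tensile)

Free thermal contraction of the whole bar: Σ αᵢΔT Lᵢ = 18.1×10⁻⁶×66×425 + 9.3×10⁻⁶×66×425 = 0.7686 mm.
Since the ends are fixed, an axial force P builds up, equal in every segment, with P · Σ Lᵢ/(AᵢEᵢ) = δ_free.
Σ Lᵢ/(AᵢEᵢ) = 425/(1650×101×10³) + 425/(625×116×10³) = 8.412×10⁻⁶ mm/N.
So P = 0.7686 / 8.412×10⁻⁶ = 91.36 kN, tensile.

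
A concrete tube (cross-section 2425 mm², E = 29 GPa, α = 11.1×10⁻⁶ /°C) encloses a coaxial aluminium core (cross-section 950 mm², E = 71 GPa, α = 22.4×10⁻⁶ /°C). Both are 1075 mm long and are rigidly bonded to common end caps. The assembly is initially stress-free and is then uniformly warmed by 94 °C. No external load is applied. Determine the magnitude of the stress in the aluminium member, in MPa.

Both members must finish at the same length. With the larger α, the aluminium tends to over-expand; the plates restrain it, putting the aluminium in compression and the concrete in tension. With no external load the two internal forces are equal and opposite, magnitude P.
Compatibility of the two members (thermal + elastic change equal): (α₁ − α₂)ΔT = P·[1/(A₁E₁) + 1/(A₂E₂)].
|α₁ − α₂|·ΔT = 11.3×10⁻⁶ × 94 = 0.001062.
1/(A₁E₁) + 1/(A₂E₂) = 1/(2425×29×10³) + 1/(950×71×10³) = 2.905×10⁻⁸ N⁻¹.
So P = 0.001062 / 2.905×10⁻⁸ = 36.57 kN.
σ_{aluminium} = P/A₂ = 36570/950 = 38.49 MPa, compressive.

σ ≈ 38.5 MPa (compressive)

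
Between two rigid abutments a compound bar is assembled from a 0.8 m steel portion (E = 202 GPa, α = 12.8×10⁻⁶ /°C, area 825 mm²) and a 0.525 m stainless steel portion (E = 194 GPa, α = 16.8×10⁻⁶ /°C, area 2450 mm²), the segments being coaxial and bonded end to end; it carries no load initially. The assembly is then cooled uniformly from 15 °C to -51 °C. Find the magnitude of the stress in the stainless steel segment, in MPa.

With the walls removed the bar would change length by δ_free = Σ αᵢΔT Lᵢ = 12.8×10⁻⁶×66×800 + 16.8×10⁻⁶×66×525 = 1.258 mm.
Since the ends are fixed, an axial force P builds up, equal in every segment, with P · Σ Lᵢ/(AᵢEᵢ) = δ_free.
The series flexibility is Σ Lᵢ/(AᵢEᵢ) = 800/(825×202×10³) + 525/(2450×194×10³) = 5.905×10⁻⁶ mm/N.
P = 1.258 / 5.905×10⁻⁶ = 213000 N = 213 kN, tensile.
σ_{stainless steel} = P / A = 213000 / 2450 = 86.95 MPa.

σ ≈ 87 MPa (tensile)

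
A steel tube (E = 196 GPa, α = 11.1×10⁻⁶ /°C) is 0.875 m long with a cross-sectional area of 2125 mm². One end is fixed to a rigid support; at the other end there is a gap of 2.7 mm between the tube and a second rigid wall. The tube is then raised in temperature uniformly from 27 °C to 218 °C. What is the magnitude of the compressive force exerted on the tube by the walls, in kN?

P ≈ 0 kN

Unrestrained expansion: δ_free = αΔT L = 11.1×10⁻⁶ × 191 × 875 = 1.855 mm.
Since δ_free = 1.86 mm is less than the 2.7 mm gap, the tube never touches the wall. No axial force develops.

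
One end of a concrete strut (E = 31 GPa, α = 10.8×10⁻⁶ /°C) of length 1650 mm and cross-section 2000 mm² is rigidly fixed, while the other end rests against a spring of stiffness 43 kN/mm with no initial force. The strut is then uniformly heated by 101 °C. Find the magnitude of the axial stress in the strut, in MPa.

If the spring were absent the strut would lengthen by αΔT L = 10.8×10⁻⁶ × 101 × 1650 = 1.8 mm.
Let P be the compressive force at the spring. The strut shortens elastically by PL/(AE) and the spring compresses by P/k; together these equal δ_free.
P [ L/(AE) + 1/k ] = δ_free → P [ 1650/(2000×31×10³) + 1/(43×10³) ] = 1.8.
P = 1.8 / 4.987×10⁻⁵ = 36090 N.
σ = P/A = 36090/2000 = 18.05 MPa.

σ ≈ 18 MPa (compressive)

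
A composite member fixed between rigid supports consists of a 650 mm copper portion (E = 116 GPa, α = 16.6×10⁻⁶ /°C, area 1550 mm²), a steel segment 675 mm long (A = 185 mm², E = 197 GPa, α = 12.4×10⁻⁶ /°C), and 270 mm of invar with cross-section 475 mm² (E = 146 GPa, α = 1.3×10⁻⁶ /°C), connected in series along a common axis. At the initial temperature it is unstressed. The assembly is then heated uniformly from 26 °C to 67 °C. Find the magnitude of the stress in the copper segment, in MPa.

Free thermal expansion of the whole bar: Σ αᵢΔT Lᵢ = 16.6×10⁻⁶×41×650 + 12.4×10⁻⁶×41×675 + 1.3×10⁻⁶×41×270 = 0.8 mm.
The rigid supports impose zero overall length change; the single axial force P common to all segments must satisfy P Σ Lᵢ/(AᵢEᵢ) = δ_free.
Σ Lᵢ/(AᵢEᵢ) = 650/(1550×116×10³) + 675/(185×197×10³) + 270/(475×146×10³) = 2.603×10⁻⁵ mm/N.
Hence P = δ_free / Σ(L/AE) = 0.8/2.603×10⁻⁵ = 30.73 kN (compressive).
σ_{copper} = P / A = 30730 / 1550 = 19.83 MPa.

σ ≈ 19.8 MPa (compressive)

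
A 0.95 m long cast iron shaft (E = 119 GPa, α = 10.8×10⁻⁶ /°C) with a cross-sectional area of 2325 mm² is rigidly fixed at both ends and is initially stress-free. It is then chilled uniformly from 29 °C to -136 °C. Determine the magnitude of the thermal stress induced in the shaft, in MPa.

Because both ends are immovable the net strain is zero, and the suppressed thermal strain is αΔT = 10.8×10⁻⁶ × 165 = 1782×10⁻⁶.
σ = EαΔT = 119×10³ × 10.8×10⁻⁶ × 165 = 212.1 MPa (tensile; the shaft is trying to contract).

σ ≈ 212 MPa (tensile)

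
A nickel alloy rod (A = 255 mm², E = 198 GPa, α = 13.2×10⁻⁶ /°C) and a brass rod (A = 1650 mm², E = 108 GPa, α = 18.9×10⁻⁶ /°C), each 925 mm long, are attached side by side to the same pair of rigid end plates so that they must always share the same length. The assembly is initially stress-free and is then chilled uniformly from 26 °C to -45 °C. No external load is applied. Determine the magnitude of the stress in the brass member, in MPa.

Both members must finish at the same length. With the larger α, the brass tends to over-contract; the plates restrain it, putting the brass in tension and the nickel alloy in compression. With no external load the two internal forces are equal and opposite, magnitude P.
Setting the final lengths equal and cancelling L: (α₁ − α₂)ΔT = P/(A₁E₁) + P/(A₂E₂).
|α₁ − α₂|·ΔT = 5.7×10⁻⁶ × 71 = 0.0004047.
1/(A₁E₁) + 1/(A₂E₂) = 1/(255×198×10³) + 1/(1650×108×10³) = 2.542×10⁻⁸ N⁻¹.
So P = 0.0004047 / 2.542×10⁻⁸ = 15.92 kN.
σ_{brass} = P/A₂ = 15920/1650 = 9.65 MPa, tensile.

σ ≈ 9.65 MPa (tensile)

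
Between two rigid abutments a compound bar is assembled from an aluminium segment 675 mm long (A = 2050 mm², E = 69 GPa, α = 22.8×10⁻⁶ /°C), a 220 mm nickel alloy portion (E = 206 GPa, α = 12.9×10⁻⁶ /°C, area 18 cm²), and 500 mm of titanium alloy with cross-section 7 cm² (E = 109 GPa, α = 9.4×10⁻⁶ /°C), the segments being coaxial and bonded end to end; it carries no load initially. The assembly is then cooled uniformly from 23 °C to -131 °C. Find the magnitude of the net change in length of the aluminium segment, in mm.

|ΔL| ≈ 0.956 mm

If the supports were absent, the total length change would be Σ αᵢΔT Lᵢ = 22.8×10⁻⁶×154×675 + 12.9×10⁻⁶×154×220 + 9.4×10⁻⁶×154×500 = 3.531 mm.
Since the ends are fixed, an axial force P builds up, equal in every segment, with P · Σ Lᵢ/(AᵢEᵢ) = δ_free.
Σ Lᵢ/(AᵢEᵢ) = 675/(2050×69×10³) + 220/(1800×206×10³) + 500/(700×109×10³) = 1.192×10⁻⁵ mm/N.
P = 3.531 / 1.192×10⁻⁵ = 296300 N = 296.3 kN, tensile.
For the aluminium segment, free thermal change = 22.8×10⁻⁶×154×675 = 2.37 mm and elastic change from P = 296300×675/(2050×69×10³) = 1.414 mm; these oppose, so the net change is 0.956 mm (segment shortens).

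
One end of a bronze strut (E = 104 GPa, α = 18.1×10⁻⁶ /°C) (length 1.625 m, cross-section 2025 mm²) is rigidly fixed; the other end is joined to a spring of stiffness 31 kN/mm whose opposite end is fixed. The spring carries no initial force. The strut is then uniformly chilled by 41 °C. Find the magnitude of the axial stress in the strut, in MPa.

σ ≈ 14.9 MPa (tensile)

The unrestrained thermal change is αΔT L = 18.1×10⁻⁶ × 41 × 1625 = 1.206 mm.
With a force P in the spring, the elastic change of the strut is PL/(AE) and that of the spring is P/k; compatibility requires their sum to equal δ_free.
So P = δ_free / [L/(AE) + 1/k] = 1.206 / [ 1625/(2025×104×10³) + 1/(31×10³) ].
P = 1.206 / 3.997×10⁻⁵ = 30170 N.
σ = P/A = 30170/2025 = 14.9 MPa.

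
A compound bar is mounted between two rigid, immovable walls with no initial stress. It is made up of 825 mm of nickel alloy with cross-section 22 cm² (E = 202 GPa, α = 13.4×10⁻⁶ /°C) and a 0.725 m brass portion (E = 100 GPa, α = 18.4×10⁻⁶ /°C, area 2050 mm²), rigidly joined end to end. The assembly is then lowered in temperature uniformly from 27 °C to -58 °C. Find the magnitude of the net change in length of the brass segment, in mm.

|ΔL| ≈ 0.226 mm

With the walls removed the bar would change length by δ_free = Σ αᵢΔT Lᵢ = 13.4×10⁻⁶×85×825 + 18.4×10⁻⁶×85×725 = 2.074 mm.
The walls prevent any net length change, so an axial force P (same in every segment) develops. Compatibility: P · Σ Lᵢ/(AᵢEᵢ) = δ_free.
The series flexibility is Σ Lᵢ/(AᵢEᵢ) = 825/(2200×202×10³) + 725/(2050×100×10³) = 5.393×10⁻⁶ mm/N.
So P = 2.074 / 5.393×10⁻⁶ = 384.5 kN, tensile.
For the brass segment, free thermal change = 18.4×10⁻⁶×85×725 = 1.134 mm and elastic change from P = 384500×725/(2050×100×10³) = 1.36 mm; these oppose, so the net change is 0.226 mm (segment lengthens).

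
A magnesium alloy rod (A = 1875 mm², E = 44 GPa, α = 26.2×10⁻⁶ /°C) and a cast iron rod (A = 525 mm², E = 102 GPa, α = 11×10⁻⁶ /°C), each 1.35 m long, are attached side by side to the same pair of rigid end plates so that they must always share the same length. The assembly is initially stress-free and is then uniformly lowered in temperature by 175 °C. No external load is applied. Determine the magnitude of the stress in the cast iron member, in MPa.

Equilibrium of a rigid end plate with no external load gives equal and opposite internal forces ±P in the two members. Since α_{magnesium alloy} > α_{cast iron}, cooling drives the magnesium alloy into tension and the cast iron into compression.
Setting the final lengths equal and cancelling L: (α₁ − α₂)ΔT = P/(A₁E₁) + P/(A₂E₂).
|α₁ − α₂|·ΔT = 15.2×10⁻⁶ × 175 = 0.00266.
1/(A₁E₁) + 1/(A₂E₂) = 1/(1875×44×10³) + 1/(525×102×10³) = 3.08×10⁻⁸ N⁻¹.
P = 0.00266 / 3.08×10⁻⁸ = 86380 N = 86.38 kN.
σ_{cast iron} = P/A₂ = 86380/525 = 164.5 MPa, compressive.

σ ≈ 165 MPa (compressive)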